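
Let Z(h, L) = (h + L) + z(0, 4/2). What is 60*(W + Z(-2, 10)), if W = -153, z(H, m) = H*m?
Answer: -8700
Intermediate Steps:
Z(h, L) = L + h (Z(h, L) = (h + L) + 0*(4/2) = (L + h) + 0*(4*(½)) = (L + h) + 0*2 = (L + h) + 0 = L + h)
60*(W + Z(-2, 10)) = 60*(-153 + (10 - 2)) = 60*(-153 + 8) = 60*(-145) = -8700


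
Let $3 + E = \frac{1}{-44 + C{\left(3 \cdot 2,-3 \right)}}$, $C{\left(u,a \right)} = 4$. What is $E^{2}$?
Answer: $\frac{14641}{1600} \approx 9.1506$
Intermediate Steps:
$E = - \frac{121}{40}$ ($E = -3 + \frac{1}{-44 + 4} = -3 + \frac{1}{-40} = -3 - \frac{1}{40} = - \frac{121}{40} \approx -3.025$)
$E^{2} = \left(- \frac{121}{40}\right)^{2} = \frac{14641}{1600}$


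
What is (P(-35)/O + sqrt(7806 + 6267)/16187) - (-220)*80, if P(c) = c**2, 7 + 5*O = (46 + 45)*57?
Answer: 2604975/148 + sqrt(14073)/16187 ≈ 17601.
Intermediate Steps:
O = 1036 (O = -7/5 + ((46 + 45)*57)/5 = -7/5 + (91*57)/5 = -7/5 + (1/5)*5187 = -7/5 + 5187/5 = 1036)
(P(-35)/O + sqrt(7806 + 6267)/16187) - (-220)*80 = ((-35)**2/1036 + sqrt(7806 + 6267)/16187) - (-220)*80 = (1225*(1/1036) + sqrt(14073)*(1/16187)) - 1*(-17600) = (175/148 + sqrt(14073)/16187) + 17600 = 2604975/148 + sqrt(14073)/16187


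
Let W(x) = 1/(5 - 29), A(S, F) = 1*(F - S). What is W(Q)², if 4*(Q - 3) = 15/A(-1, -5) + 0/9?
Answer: 1/576 ≈ 0.0017361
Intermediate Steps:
A(S, F) = F - S
Q = 33/16 (Q = 3 + (15/(-5 - 1*(-1)) + 0/9)/4 = 3 + (15/(-5 + 1) + 0*(⅑))/4 = 3 + (15/(-4) + 0)/4 = 3 + (15*(-¼) + 0)/4 = 3 + (-15/4 + 0)/4 = 3 + (¼)*(-15/4) = 3 - 15/16 = 33/16 ≈ 2.0625)
W(x) = -1/24 (W(x) = 1/(-24) = -1/24)
W(Q)² = (-1/24)² = 1/576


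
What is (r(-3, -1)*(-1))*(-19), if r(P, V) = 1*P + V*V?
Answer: -38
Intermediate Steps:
r(P, V) = P + V²
(r(-3, -1)*(-1))*(-19) = ((-3 + (-1)²)*(-1))*(-19) = ((-3 + 1)*(-1))*(-19) = -2*(-1)*(-19) = 2*(-19) = -38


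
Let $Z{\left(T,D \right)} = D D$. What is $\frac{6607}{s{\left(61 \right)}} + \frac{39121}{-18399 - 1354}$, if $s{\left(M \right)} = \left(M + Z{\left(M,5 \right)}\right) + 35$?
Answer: $\frac{125774430}{2390113} \approx 52.623$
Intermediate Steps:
$Z{\left(T,D \right)} = D^{2}$
$s{\left(M \right)} = 60 + M$ ($s{\left(M \right)} = \left(M + 5^{2}\right) + 35 = \left(M + 25\right) + 35 = \left(25 + M\right) + 35 = 60 + M$)
$\frac{6607}{s{\left(61 \right)}} + \frac{39121}{-18399 - 1354} = \frac{6607}{60 + 61} + \frac{39121}{-18399 - 1354} = \frac{6607}{121} + \frac{39121}{-19753} = 6607 \cdot \frac{1}{121} + 39121 \left(- \frac{1}{19753}\right) = \frac{6607}{121} - \frac{39121}{19753} = \frac{125774430}{2390113}$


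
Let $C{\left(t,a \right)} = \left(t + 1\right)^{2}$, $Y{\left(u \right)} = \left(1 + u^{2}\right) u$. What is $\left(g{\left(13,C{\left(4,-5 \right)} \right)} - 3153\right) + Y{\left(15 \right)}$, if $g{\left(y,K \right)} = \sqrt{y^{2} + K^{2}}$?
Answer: $237 + \sqrt{794} \approx 265.18$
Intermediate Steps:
$Y{\left(u \right)} = u \left(1 + u^{2}\right)$
$C{\left(t,a \right)} = \left(1 + t\right)^{2}$
$g{\left(y,K \right)} = \sqrt{K^{2} + y^{2}}$
$\left(g{\left(13,C{\left(4,-5 \right)} \right)} - 3153\right) + Y{\left(15 \right)} = \left(\sqrt{\left(\left(1 + 4\right)^{2}\right)^{2} + 13^{2}} - 3153\right) + \left(15 + 15^{3}\right) = \left(\sqrt{\left(5^{2}\right)^{2} + 169} - 3153\right) + \left(15 + 3375\right) = \left(\sqrt{25^{2} + 169} - 3153\right) + 3390 = \left(\sqrt{625 + 169} - 3153\right) + 3390 = \left(\sqrt{794} - 3153\right) + 3390 = \left(-3153 + \sqrt{794}\right) + 3390 = 237 + \sqrt{794}$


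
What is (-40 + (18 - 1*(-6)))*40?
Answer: -640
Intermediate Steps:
(-40 + (18 - 1*(-6)))*40 = (-40 + (18 + 6))*40 = (-40 + 24)*40 = -16*40 = -640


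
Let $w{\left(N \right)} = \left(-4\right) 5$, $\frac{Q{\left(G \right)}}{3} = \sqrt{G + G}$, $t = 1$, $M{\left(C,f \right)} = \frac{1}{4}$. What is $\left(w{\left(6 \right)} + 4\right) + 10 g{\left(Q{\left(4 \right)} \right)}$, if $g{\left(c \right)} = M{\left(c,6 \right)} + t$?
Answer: $- \frac{7}{2} \approx -3.5$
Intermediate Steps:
$M{\left(C,f \right)} = \frac{1}{4}$
$Q{\left(G \right)} = 3 \sqrt{2} \sqrt{G}$ ($Q{\left(G \right)} = 3 \sqrt{G + G} = 3 \sqrt{2 G} = 3 \sqrt{2} \sqrt{G}$)
$w{\left(N \right)} = -20$
$g{\left(c \right)} = \frac{5}{4}$ ($g{\left(c \right)} = \frac{1}{4} + 1 = \frac{5}{4}$)
$\left(w{\left(6 \right)} + 4\right) + 10 g{\left(Q{\left(4 \right)} \right)} = \left(-20 + 4\right) + 10 \cdot \frac{5}{4} = -16 + \frac{25}{2} = - \frac{7}{2}$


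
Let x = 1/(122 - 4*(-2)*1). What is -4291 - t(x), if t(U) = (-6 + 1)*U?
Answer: -111565/26 ≈ -4291.0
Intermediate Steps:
x = 1/130 (x = 1/(122 + 8*1) = 1/(122 + 8) = 1/130 ≈ 0.0076923)
t(U) = -5*U
-4291 - t(x) = -4291 - (-5)/130 = -4291 - 1*(-1/26) = -4291 + 1/26 = -111565/26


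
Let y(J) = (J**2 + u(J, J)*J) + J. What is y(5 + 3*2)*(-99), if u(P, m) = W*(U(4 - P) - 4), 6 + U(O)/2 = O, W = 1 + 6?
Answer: 215622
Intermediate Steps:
W = 7
U(O) = -12 + 2*O
u(P, m) = -56 - 14*P (u(P, m) = 7*((-12 + 2*(4 - P)) - 4) = 7*((-12 + (8 - 2*P)) - 4) = 7*((-4 - 2*P) - 4) = 7*(-8 - 2*P) = -56 - 14*P)
y(J) = J + J**2 + J*(-56 - 14*J) (y(J) = (J**2 + (-56 - 14*J)*J) + J = (J**2 + J*(-56 - 14*J)) + J = J + J**2 + J*(-56 - 14*J))
y(5 + 3*2)*(-99) = -(5 + 3*2)*(55 + 13*(5 + 3*2))*(-99) = -(5 + 6)*(55 + 13*(5 + 6))*(-99) = -1*11*(55 + 13*11)*(-99) = -1*11*(55 + 143)*(-99) = -1*11*198*(-99) = -2178*(-99) = 215622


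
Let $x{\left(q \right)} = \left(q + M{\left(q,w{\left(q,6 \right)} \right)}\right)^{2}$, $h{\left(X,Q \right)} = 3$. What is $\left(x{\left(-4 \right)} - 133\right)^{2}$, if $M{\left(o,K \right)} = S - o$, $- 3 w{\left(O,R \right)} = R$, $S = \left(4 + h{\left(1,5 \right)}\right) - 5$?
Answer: $16641$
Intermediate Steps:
$S = 2$ ($S = \left(4 + 3\right) - 5 = 7 - 5 = 2$)
$w{\left(O,R \right)} = - \frac{R}{3}$
$M{\left(o,K \right)} = 2 - o$
$x{\left(q \right)} = 4$ ($x{\left(q \right)} = \left(q - \left(-2 + q\right)\right)^{2} = 2^{2} = 4$)
$\left(x{\left(-4 \right)} - 133\right)^{2} = \left(4 - 133\right)^{2} = \left(-129\right)^{2} = 16641$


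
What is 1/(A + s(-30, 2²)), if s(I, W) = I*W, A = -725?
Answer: -1/845 ≈ -0.0011834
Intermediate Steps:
1/(A + s(-30, 2²)) = 1/(-725 - 30*2²) = 1/(-725 - 30*4) = 1/(-725 - 120) = 1/(-845) = -1/845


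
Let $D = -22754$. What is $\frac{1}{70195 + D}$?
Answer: $\frac{1}{47441} \approx 2.1079 \cdot 10^{-5}$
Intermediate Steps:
$\frac{1}{70195 + D} = \frac{1}{70195 - 22754} = \frac{1}{47441}$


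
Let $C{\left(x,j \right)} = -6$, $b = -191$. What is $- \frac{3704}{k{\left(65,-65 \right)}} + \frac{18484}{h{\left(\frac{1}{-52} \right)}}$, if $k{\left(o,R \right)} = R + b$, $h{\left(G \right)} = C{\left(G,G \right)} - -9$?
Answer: $\frac{592877}{96} \approx 6175.8$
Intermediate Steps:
$h{\left(G \right)} = 3$ ($h{\left(G \right)} = -6 - -9 = -6 + 9 = 3$)
$k{\left(o,R \right)} = -191 + R$ ($k{\left(o,R \right)} = R - 191 = -191 + R$)
$- \frac{3704}{k{\left(65,-65 \right)}} + \frac{18484}{h{\left(\frac{1}{-52} \right)}} = - \frac{3704}{-191 - 65} + \frac{18484}{3} = - \frac{3704}{-256} + 18484 \cdot \frac{1}{3} = \left(-3704\right) \left(- \frac{1}{256}\right) + \frac{18484}{3} = \frac{463}{32} + \frac{18484}{3} = \frac{592877}{96}$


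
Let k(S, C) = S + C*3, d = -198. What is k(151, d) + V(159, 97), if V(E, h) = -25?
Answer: -468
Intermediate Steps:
k(S, C) = S + 3*C
k(151, d) + V(159, 97) = (151 + 3*(-198)) - 25 = (151 - 594) - 25 = -443 - 25 = -468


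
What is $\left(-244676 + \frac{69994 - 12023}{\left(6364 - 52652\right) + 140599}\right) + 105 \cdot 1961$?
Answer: $- \frac{3656473810}{94311} \approx -38770.0$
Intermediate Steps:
$\left(-244676 + \frac{69994 - 12023}{\left(6364 - 52652\right) + 140599}\right) + 105 \cdot 1961 = \left(-244676 + \frac{57971}{\left(6364 - 52652\right) + 140599}\right) + 205905 = \left(-244676 + \frac{57971}{-46288 + 140599}\right) + 205905 = \left(-244676 + \frac{57971}{94311}\right) + 205905 = - \frac{23075580265}{94311} + 205905 = - \frac{3656473810}{94311}$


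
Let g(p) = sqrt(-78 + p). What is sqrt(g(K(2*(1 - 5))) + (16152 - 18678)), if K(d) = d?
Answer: sqrt(-2526 + I*sqrt(86)) ≈ 0.09226 + 50.259*I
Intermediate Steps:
sqrt(g(K(2*(1 - 5))) + (16152 - 18678)) = sqrt(sqrt(-78 + 2*(1 - 5)) + (16152 - 18678)) = sqrt(sqrt(-78 + 2*(-4)) - 2526) = sqrt(sqrt(-78 - 8) - 2526) = sqrt(sqrt(-86) - 2526) = sqrt(I*sqrt(86) - 2526) = sqrt(-2526 + I*sqrt(86))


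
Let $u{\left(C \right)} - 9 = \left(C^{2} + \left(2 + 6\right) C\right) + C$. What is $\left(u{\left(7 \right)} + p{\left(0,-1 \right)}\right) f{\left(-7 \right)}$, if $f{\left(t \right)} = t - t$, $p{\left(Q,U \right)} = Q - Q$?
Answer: $0$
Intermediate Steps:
$p{\left(Q,U \right)} = 0$
$f{\left(t \right)} = 0$
$u{\left(C \right)} = 9 + C^{2} + 9 C$ ($u{\left(C \right)} = 9 + \left(\left(C^{2} + \left(2 + 6\right) C\right) + C\right) = 9 + \left(\left(C^{2} + 8 C\right) + C\right) = 9 + \left(C^{2} + 9 C\right) = 9 + C^{2} + 9 C$)
$\left(u{\left(7 \right)} + p{\left(0,-1 \right)}\right) f{\left(-7 \right)} = \left(\left(9 + 7^{2} + 9 \cdot 7\right) + 0\right) 0 = \left(\left(9 + 49 + 63\right) + 0\right) 0 = \left(121 + 0\right) 0 = 121 \cdot 0 = 0$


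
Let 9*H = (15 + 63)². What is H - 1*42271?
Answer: -41595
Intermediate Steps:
H = 676 (H = (15 + 63)²/9 = (⅑)*78² = (⅑)*6084 = 676)
H - 1*42271 = 676 - 1*42271 = 676 - 42271 = -41595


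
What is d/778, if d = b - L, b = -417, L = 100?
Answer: -517/778 ≈ -0.66452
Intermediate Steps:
d = -517 (d = -417 - 1*100 = -417 - 100 = -517)
d/778 = -517/778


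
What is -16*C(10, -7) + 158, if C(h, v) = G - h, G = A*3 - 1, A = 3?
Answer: 190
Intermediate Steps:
G = 8 (G = 3*3 - 1 = 9 - 1 = 8)
C(h, v) = 8 - h
-16*C(10, -7) + 158 = -16*(8 - 1*10) + 158 = -16*(8 - 10) + 158 = -16*(-2) + 158 = 32 + 158 = 190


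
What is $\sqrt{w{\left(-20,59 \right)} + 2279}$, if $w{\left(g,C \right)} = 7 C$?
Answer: $2 \sqrt{673} \approx 51.884$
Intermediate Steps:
$\sqrt{w{\left(-20,59 \right)} + 2279} = \sqrt{7 \cdot 59 + 2279} = \sqrt{413 + 2279} = \sqrt{2692} = 2 \sqrt{673}$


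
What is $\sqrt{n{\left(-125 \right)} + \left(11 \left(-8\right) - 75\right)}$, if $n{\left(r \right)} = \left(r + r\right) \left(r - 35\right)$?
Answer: $7 \sqrt{813} \approx 199.59$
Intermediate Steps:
$n{\left(r \right)} = 2 r \left(-35 + r\right)$
$\sqrt{n{\left(-125 \right)} + \left(11 \left(-8\right) - 75\right)} = \sqrt{2 \left(-125\right) \left(-35 - 125\right) + \left(11 \left(-8\right) - 75\right)} = \sqrt{2 \left(-125\right) \left(-160\right) - 163} = \sqrt{40000 - 163} = \sqrt{39837} = 7 \sqrt{813}$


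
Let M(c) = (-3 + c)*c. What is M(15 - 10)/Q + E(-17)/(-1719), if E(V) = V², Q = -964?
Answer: -147893/828558 ≈ -0.17849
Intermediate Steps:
M(c) = c*(-3 + c)
M(15 - 10)/Q + E(-17)/(-1719) = ((15 - 10)*(-3 + (15 - 10)))/(-964) + (-17)²/(-1719) = (5*(-3 + 5))*(-1/964) + 289*(-1/1719) = (5*2)*(-1/964) - 289/1719 = 10*(-1/964) - 289/1719 = -5/482 - 289/1719 = -147893/828558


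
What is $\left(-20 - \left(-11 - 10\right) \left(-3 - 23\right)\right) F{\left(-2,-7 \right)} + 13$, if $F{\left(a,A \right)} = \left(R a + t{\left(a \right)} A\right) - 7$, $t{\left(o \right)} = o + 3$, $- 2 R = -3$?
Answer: $9635$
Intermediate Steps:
$R = \frac{3}{2}$ ($R = \left(- \frac{1}{2}\right) \left(-3\right) = \frac{3}{2} \approx 1.5$)
$t{\left(o \right)} = 3 + o$
$F{\left(a,A \right)} = -7 + \frac{3 a}{2} + A \left(3 + a\right)$ ($F{\left(a,A \right)} = \left(\frac{3 a}{2} + \left(3 + a\right) A\right) - 7 = \left(\frac{3 a}{2} + A \left(3 + a\right)\right) - 7 = -7 + \frac{3 a}{2} + A \left(3 + a\right)$)
$\left(-20 - \left(-11 - 10\right) \left(-3 - 23\right)\right) F{\left(-2,-7 \right)} + 13 = \left(-20 - \left(-11 - 10\right) \left(-3 - 23\right)\right) \left(-7 + \frac{3}{2} \left(-2\right) - 7 \left(3 - 2\right)\right) + 13 = \left(-20 - \left(-21\right) \left(-26\right)\right) \left(-7 - 3 - 7\right) + 13 = \left(-20 - 546\right) \left(-7 - 3 - 7\right) + 13 = \left(-20 - 546\right) \left(-17\right) + 13 = \left(-566\right) \left(-17\right) + 13 = 9622 + 13 = 9635$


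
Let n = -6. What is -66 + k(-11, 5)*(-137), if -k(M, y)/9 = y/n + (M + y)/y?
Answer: -25731/10 ≈ -2573.1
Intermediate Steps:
k(M, y) = 3*y/2 - 9*(M + y)/y (k(M, y) = -9*(y/(-6) + (M + y)/y) = -9*(y*(-⅙) + (M + y)/y) = -9*(-y/6 + (M + y)/y) = 3*y/2 - 9*(M + y)/y)
-66 + k(-11, 5)*(-137) = -66 + (-9 + (3/2)*5 - 9*(-11)/5)*(-137) = -66 + (-9 + 15/2 - 9*(-11)*⅕)*(-137) = -66 + (-9 + 15/2 + 99/5)*(-137) = -66 + (183/10)*(-137) = -66 - 25071/10 = -25731/10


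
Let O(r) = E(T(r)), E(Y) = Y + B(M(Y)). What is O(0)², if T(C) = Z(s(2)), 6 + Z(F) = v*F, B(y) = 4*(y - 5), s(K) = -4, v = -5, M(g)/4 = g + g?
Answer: 195364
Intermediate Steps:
M(g) = 8*g (M(g) = 4*(g + g) = 4*(2*g) = 8*g)
B(y) = -20 + 4*y (B(y) = 4*(-5 + y) = -20 + 4*y)
Z(F) = -6 - 5*F
T(C) = 14 (T(C) = -6 - 5*(-4) = -6 + 20 = 14)
E(Y) = -20 + 33*Y (E(Y) = Y + (-20 + 4*(8*Y)) = Y + (-20 + 32*Y) = -20 + 33*Y)
O(r) = 442 (O(r) = -20 + 33*14 = -20 + 462 = 442)
O(0)² = 442² = 195364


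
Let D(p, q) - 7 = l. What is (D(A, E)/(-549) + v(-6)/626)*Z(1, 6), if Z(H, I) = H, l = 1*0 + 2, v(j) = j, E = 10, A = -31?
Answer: -496/19093 ≈ -0.025978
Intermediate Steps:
l = 2 (l = 0 + 2 = 2)
D(p, q) = 9 (D(p, q) = 7 + 2 = 9)
(D(A, E)/(-549) + v(-6)/626)*Z(1, 6) = (9/(-549) - 6/626)*1 = (9*(-1/549) - 6*1/626)*1 = (-1/61 - 3/313)*1 = -496/19093*1 = -496/19093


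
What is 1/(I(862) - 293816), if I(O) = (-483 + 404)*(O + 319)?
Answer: -1/387115 ≈ -2.5832e-6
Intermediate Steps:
I(O) = -25201 - 79*O (I(O) = -79*(319 + O) = -25201 - 79*O)
1/(I(862) - 293816) = 1/((-25201 - 79*862) - 293816) = 1/((-25201 - 68098) - 293816) = 1/(-93299 - 293816) = 1/(-387115) = -1/387115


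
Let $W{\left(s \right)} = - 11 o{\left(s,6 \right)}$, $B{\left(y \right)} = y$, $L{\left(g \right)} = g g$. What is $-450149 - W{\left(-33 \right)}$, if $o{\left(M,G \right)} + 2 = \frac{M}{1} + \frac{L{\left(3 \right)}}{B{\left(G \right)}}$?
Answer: $- \frac{901035}{2} \approx -4.5052 \cdot 10^{5}$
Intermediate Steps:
$L{\left(g \right)} = g^{2}$
$o{\left(M,G \right)} = -2 + M + \frac{9}{G}$ ($o{\left(M,G \right)} = -2 + \left(\frac{M}{1} + \frac{3^{2}}{G}\right) = -2 + \left(M 1 + \frac{9}{G}\right) = -2 + \left(M + \frac{9}{G}\right) = -2 + M + \frac{9}{G}$)
$W{\left(s \right)} = \frac{11}{2} - 11 s$ ($W{\left(s \right)} = - 11 \left(-2 + s + \frac{9}{6}\right) = - 11 \left(-2 + s + 9 \cdot \frac{1}{6}\right) = - 11 \left(-2 + s + \frac{3}{2}\right) = - 11 \left(- \frac{1}{2} + s\right) = \frac{11}{2} - 11 s$)
$-450149 - W{\left(-33 \right)} = -450149 - \left(\frac{11}{2} - -363\right) = -450149 - \left(\frac{11}{2} + 363\right) = -450149 - \frac{737}{2} = - \frac{901035}{2}$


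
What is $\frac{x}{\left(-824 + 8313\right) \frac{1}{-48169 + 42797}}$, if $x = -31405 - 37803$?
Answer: $\frac{371785376}{7489} \approx 49644.0$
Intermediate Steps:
$x = -69208$
$\frac{x}{\left(-824 + 8313\right) \frac{1}{-48169 + 42797}} = - \frac{69208}{\left(-824 + 8313\right) \frac{1}{-48169 + 42797}} = - \frac{69208}{7489 \frac{1}{-5372}} = - \frac{69208}{7489 \left(- \frac{1}{5372}\right)} = - \frac{69208}{- \frac{7489}{5372}} = \left(-69208\right) \left(- \frac{5372}{7489}\right) = \frac{371785376}{7489}$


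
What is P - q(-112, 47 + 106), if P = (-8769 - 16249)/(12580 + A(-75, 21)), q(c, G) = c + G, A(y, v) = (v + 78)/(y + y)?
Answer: -27038547/628967 ≈ -42.989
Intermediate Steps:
A(y, v) = (78 + v)/(2*y) (A(y, v) = (78 + v)/((2*y)) = (78 + v)*(1/(2*y)) = (78 + v)/(2*y))
q(c, G) = G + c
P = -1250900/628967 (P = (-8769 - 16249)/(12580 + (1/2)*(78 + 21)/(-75)) = -25018/(12580 + (1/2)*(-1/75)*99) = -25018/(12580 - 33/50) = -25018/628967/50 = -25018*50/628967 = -1250900/628967 ≈ -1.9888)
P - q(-112, 47 + 106) = -1250900/628967 - ((47 + 106) - 112) = -1250900/628967 - (153 - 112) = -1250900/628967 - 1*41 = -1250900/628967 - 41 = -27038547/628967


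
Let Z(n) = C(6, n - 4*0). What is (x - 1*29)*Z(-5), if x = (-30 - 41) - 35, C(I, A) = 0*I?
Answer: 0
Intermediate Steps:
C(I, A) = 0
Z(n) = 0
x = -106 (x = -71 - 35 = -106)
(x - 1*29)*Z(-5) = (-106 - 1*29)*0 = (-106 - 29)*0 = -135*0 = 0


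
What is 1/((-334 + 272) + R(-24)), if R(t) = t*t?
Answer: 1/514 ≈ 0.0019455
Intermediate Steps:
R(t) = t²
1/((-334 + 272) + R(-24)) = 1/((-334 + 272) + (-24)²) = 1/(-62 + 576) = 1/514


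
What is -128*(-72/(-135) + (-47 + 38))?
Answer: 16256/15 ≈ 1083.7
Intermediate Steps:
-128*(-72/(-135) + (-47 + 38)) = -128*(-72*(-1/135) - 9) = -128*(8/15 - 9) = -128*(-127/15) = 16256/15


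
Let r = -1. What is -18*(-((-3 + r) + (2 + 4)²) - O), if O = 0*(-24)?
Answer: 576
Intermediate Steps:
O = 0
-18*(-((-3 + r) + (2 + 4)²) - O) = -18*(-((-3 - 1) + (2 + 4)²) - 1*0) = -18*(-(-4 + 6²) + 0) = -18*(-(-4 + 36) + 0) = -18*(-1*32 + 0) = -18*(-32 + 0) = -18*(-32) = 576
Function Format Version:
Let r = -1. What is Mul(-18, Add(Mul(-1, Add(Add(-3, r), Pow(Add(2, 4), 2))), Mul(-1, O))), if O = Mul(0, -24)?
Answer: 576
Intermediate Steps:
O = 0
Mul(-18, Add(Mul(-1, Add(Add(-3, r), Pow(Add(2, 4), 2))), Mul(-1, O))) = Mul(-18, Add(Mul(-1, Add(Add(-3, -1), Pow(Add(2, 4), 2))), Mul(-1, 0))) = Mul(-18, Add(Mul(-1, Add(-4, Pow(6, 2))), 0)) = Mul(-18, Add(Mul(-1, Add(-4, 36)), 0)) = Mul(-18, Add(Mul(-1, 32), 0)) = Mul(-18, Add(-32, 0)) = Mul(-18, -32) = 576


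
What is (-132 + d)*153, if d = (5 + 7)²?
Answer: 1836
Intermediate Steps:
d = 144 (d = 12² = 144)
(-132 + d)*153 = (-132 + 144)*153 = 12*153 = 1836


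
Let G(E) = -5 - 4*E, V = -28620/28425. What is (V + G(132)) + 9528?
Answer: 17043617/1895 ≈ 8994.0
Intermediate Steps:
V = -1908/1895 (V = -28620*1/28425 = -1908/1895 ≈ -1.0069)
(V + G(132)) + 9528 = (-1908/1895 + (-5 - 4*132)) + 9528 = (-1908/1895 + (-5 - 528)) + 9528 = (-1908/1895 - 533) + 9528 = -1011943/1895 + 9528 = 17043617/1895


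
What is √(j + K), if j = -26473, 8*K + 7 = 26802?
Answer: I*√369978/4 ≈ 152.06*I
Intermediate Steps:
K = 26795/8 (K = -7/8 + (⅛)*26802 = -7/8 + 13401/4 = 26795/8 ≈ 3349.4)
√(j + K) = √(-26473 + 26795/8) = √(-184989/8) = I*√369978/4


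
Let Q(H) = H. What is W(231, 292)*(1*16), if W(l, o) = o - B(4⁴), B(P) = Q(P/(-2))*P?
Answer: 528960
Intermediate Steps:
B(P) = -P²/2 (B(P) = (P/(-2))*P = (P*(-½))*P = (-P/2)*P = -P²/2)
W(l, o) = 32768 + o (W(l, o) = o - (-1)*(4⁴)²/2 = o - (-1)*256²/2 = o - (-1)*65536/2 = o - 1*(-32768) = o + 32768 = 32768 + o)
W(231, 292)*(1*16) = (32768 + 292)*(1*16) = 33060*16 = 528960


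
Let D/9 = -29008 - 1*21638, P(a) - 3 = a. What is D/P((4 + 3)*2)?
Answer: -455814/17 ≈ -26813.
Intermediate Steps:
P(a) = 3 + a
D = -455814 (D = 9*(-29008 - 1*21638) = 9*(-29008 - 21638) = 9*(-50646) = -455814)
D/P((4 + 3)*2) = -455814/(3 + (4 + 3)*2) = -455814/(3 + 7*2) = -455814/(3 + 14) = -455814/17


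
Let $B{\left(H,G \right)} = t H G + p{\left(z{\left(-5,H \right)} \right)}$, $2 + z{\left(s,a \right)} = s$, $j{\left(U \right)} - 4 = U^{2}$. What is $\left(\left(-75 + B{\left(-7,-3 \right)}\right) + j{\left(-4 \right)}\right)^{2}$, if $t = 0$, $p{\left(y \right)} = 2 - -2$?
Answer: $2601$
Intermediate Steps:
$j{\left(U \right)} = 4 + U^{2}$
$z{\left(s,a \right)} = -2 + s$
$p{\left(y \right)} = 4$ ($p{\left(y \right)} = 2 + 2 = 4$)
$B{\left(H,G \right)} = 4$ ($B{\left(H,G \right)} = 0 H G + 4 = 0 G + 4 = 0 + 4 = 4$)
$\left(\left(-75 + B{\left(-7,-3 \right)}\right) + j{\left(-4 \right)}\right)^{2} = \left(\left(-75 + 4\right) + \left(4 + \left(-4\right)^{2}\right)\right)^{2} = \left(-71 + \left(4 + 16\right)\right)^{2} = \left(-71 + 20\right)^{2} = \left(-51\right)^{2} = 2601$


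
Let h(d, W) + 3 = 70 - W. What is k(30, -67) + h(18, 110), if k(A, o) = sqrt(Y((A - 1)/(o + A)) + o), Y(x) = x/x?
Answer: -43 + I*sqrt(66) ≈ -43.0 + 8.124*I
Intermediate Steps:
Y(x) = 1
h(d, W) = 67 - W (h(d, W) = -3 + (70 - W) = 67 - W)
k(A, o) = sqrt(1 + o)
k(30, -67) + h(18, 110) = sqrt(1 - 67) + (67 - 1*110) = sqrt(-66) + (67 - 110) = I*sqrt(66) - 43 = -43 + I*sqrt(66)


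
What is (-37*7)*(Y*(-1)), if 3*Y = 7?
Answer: 1813/3 ≈ 604.33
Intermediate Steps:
Y = 7/3 (Y = (1/3)*7 = 7/3 ≈ 2.3333)
(-37*7)*(Y*(-1)) = (-37*7)*((7/3)*(-1)) = -259*(-7/3) = 1813/3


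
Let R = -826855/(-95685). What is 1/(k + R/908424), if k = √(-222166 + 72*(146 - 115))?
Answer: 2874893817762648/66468715421344271182576537 - 302221190999773767744*I*√219934/66468715421344271182576537 ≈ 4.3252e-11 - 0.0021323*I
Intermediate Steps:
R = 165371/19137 (R = -826855*(-1/95685) = 165371/19137 ≈ 8.6414)
k = I*√219934 (k = √(-222166 + 72*31) = √(-222166 + 2232) = √(-219934) = I*√219934 ≈ 468.97*I)
1/(k + R/908424) = 1/(I*√219934 + (165371/19137)/908424) = 1/(I*√219934 + (165371/19137)*(1/908424)) = 1/(I*√219934 + 165371/17384510088) = 1/(165371/17384510088 + I*√219934)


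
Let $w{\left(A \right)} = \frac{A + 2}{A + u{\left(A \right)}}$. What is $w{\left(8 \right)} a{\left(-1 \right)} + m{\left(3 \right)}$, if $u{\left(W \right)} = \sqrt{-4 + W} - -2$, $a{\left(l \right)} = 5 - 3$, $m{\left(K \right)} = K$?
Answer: $\frac{14}{3} \approx 4.6667$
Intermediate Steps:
$a{\left(l \right)} = 2$ ($a{\left(l \right)} = 5 - 3 = 2$)
$u{\left(W \right)} = 2 + \sqrt{-4 + W}$ ($u{\left(W \right)} = \sqrt{-4 + W} + 2 = 2 + \sqrt{-4 + W}$)
$w{\left(A \right)} = \frac{2 + A}{2 + A + \sqrt{-4 + A}}$ ($w{\left(A \right)} = \frac{A + 2}{A + \left(2 + \sqrt{-4 + A}\right)} = \frac{2 + A}{2 + A + \sqrt{-4 + A}}$)
$w{\left(8 \right)} a{\left(-1 \right)} + m{\left(3 \right)} = \frac{2 + 8}{2 + 8 + \sqrt{-4 + 8}} \cdot 2 + 3 = \frac{1}{2 + 8 + \sqrt{4}} \cdot 10 \cdot 2 + 3 = \frac{1}{2 + 8 + 2} \cdot 10 \cdot 2 + 3 = \frac{1}{12} \cdot 10 \cdot 2 + 3 = \frac{5}{6} \cdot 2 + 3 = \frac{5}{3} + 3 = \frac{14}{3}$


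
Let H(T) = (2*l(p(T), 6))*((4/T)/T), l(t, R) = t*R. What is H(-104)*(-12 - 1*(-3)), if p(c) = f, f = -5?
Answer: 135/676 ≈ 0.19970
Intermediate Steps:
p(c) = -5
l(t, R) = R*t
H(T) = -240/T**2 (H(T) = (2*(6*(-5)))*((4/T)/T) = (2*(-30))*(4/T**2) = -240/T**2)
H(-104)*(-12 - 1*(-3)) = (-240/(-104)**2)*(-12 - 1*(-3)) = (-240*1/10816)*(-12 + 3) = -15/676*(-9) = 135/676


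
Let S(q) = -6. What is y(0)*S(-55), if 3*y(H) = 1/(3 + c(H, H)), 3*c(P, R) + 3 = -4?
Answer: -3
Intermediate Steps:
c(P, R) = -7/3 (c(P, R) = -1 + (1/3)*(-4) = -1 - 4/3 = -7/3)
y(H) = 1/2 (y(H) = 1/(3*(3 - 7/3)) = 1/(3*(2/3)) = (1/3)*(3/2) = 1/2)
y(0)*S(-55) = (1/2)*(-6) = -3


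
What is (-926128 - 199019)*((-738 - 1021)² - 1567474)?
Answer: -1717657286229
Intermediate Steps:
(-926128 - 199019)*((-738 - 1021)² - 1567474) = -1125147*((-1759)² - 1567474) = -1125147*(3094081 - 1567474) = -1125147*1526607 = -1717657286229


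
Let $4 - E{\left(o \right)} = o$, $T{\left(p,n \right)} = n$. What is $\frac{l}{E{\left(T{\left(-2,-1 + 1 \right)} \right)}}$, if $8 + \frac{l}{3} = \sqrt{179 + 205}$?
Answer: $-6 + 6 \sqrt{6} \approx 8.6969$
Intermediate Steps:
$l = -24 + 24 \sqrt{6}$ ($l = -24 + 3 \sqrt{179 + 205} = -24 + 3 \sqrt{384} = -24 + 3 \cdot 8 \sqrt{6} = -24 + 24 \sqrt{6} \approx 34.788$)
$E{\left(o \right)} = 4 - o$
$\frac{l}{E{\left(T{\left(-2,-1 + 1 \right)} \right)}} = \frac{-24 + 24 \sqrt{6}}{4 - \left(-1 + 1\right)} = \frac{-24 + 24 \sqrt{6}}{4 - 0} = \frac{-24 + 24 \sqrt{6}}{4 + 0} = \frac{-24 + 24 \sqrt{6}}{4} = \left(-24 + 24 \sqrt{6}\right) \frac{1}{4} = -6 + 6 \sqrt{6}$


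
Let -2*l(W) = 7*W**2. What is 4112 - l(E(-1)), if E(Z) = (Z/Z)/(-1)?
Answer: 8231/2 ≈ 4115.5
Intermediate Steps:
E(Z) = -1 (E(Z) = 1*(-1) = -1)
l(W) = -7*W**2/2
4112 - l(E(-1)) = 4112 - (-7)*(-1)**2/2 = 4112 - (-7)/2 = 4112 - 1*(-7/2) = 4112 + 7/2 = 8231/2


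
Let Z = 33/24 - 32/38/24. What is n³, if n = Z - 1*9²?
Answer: -47931041828125/94818816 ≈ -5.0550e+5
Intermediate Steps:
Z = 611/456 (Z = 33*(1/24) - 32*1/38*(1/24) = 11/8 - 16/19*1/24 = 11/8 - 2/57 = 611/456 ≈ 1.3399)
n = -36325/456 (n = 611/456 - 1*9² = 611/456 - 1*81 = 611/456 - 81 = -36325/456 ≈ -79.660)
n³ = (-36325/456)³ = -47931041828125/94818816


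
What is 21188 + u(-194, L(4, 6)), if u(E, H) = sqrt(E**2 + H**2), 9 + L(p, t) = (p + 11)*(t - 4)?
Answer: 21188 + sqrt(38077) ≈ 21383.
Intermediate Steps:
L(p, t) = -9 + (-4 + t)*(11 + p) (L(p, t) = -9 + (p + 11)*(t - 4) = -9 + (11 + p)*(-4 + t) = -9 + (-4 + t)*(11 + p))
21188 + u(-194, L(4, 6)) = 21188 + sqrt((-194)**2 + (-53 - 4*4 + 11*6 + 4*6)**2) = 21188 + sqrt(37636 + (-53 - 16 + 66 + 24)**2) = 21188 + sqrt(37636 + 21**2) = 21188 + sqrt(37636 + 441) = 21188 + sqrt(38077)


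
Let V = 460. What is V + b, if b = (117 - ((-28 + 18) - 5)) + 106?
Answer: 698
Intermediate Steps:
b = 238 (b = (117 - (-10 - 5)) + 106 = (117 - 1*(-15)) + 106 = (117 + 15) + 106 = 132 + 106 = 238)
V + b = 460 + 238 = 698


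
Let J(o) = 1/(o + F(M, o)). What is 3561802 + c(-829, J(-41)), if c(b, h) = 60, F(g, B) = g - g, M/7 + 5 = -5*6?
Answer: 3561862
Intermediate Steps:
M = -245 (M = -35 + 7*(-5*6) = -35 + 7*(-30) = -35 - 210 = -245)
F(g, B) = 0
J(o) = 1/o (J(o) = 1/(o + 0) = 1/o)
3561802 + c(-829, J(-41)) = 3561802 + 60 = 3561862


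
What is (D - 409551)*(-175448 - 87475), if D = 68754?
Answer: 89603369631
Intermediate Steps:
(D - 409551)*(-175448 - 87475) = (68754 - 409551)*(-175448 - 87475) = -340797*(-262923) = 89603369631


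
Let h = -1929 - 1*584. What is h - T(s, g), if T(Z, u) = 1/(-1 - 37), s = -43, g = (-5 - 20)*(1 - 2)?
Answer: -95493/38 ≈ -2513.0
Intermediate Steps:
g = 25 (g = -25*(-1) = 25)
h = -2513 (h = -1929 - 584 = -2513)
T(Z, u) = -1/38 (T(Z, u) = 1/(-38) = -1/38)
h - T(s, g) = -2513 - 1*(-1/38) = -2513 + 1/38 = -95493/38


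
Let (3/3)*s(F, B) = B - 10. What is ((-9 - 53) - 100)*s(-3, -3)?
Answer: 2106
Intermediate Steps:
s(F, B) = -10 + B (s(F, B) = B - 10 = -10 + B)
((-9 - 53) - 100)*s(-3, -3) = ((-9 - 53) - 100)*(-10 - 3) = (-62 - 100)*(-13) = -162*(-13) = 2106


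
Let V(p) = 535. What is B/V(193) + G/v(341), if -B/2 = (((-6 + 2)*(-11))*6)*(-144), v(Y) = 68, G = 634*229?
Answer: 41422343/18190 ≈ 2277.2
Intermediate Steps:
G = 145186
B = 76032 (B = -2*((-6 + 2)*(-11))*6*(-144) = -2*-4*(-11)*6*(-144) = -2*44*6*(-144) = -528*(-144) = -2*(-38016) = 76032)
B/V(193) + G/v(341) = 76032/535 + 145186/68 = 76032*(1/535) + 145186*(1/68) = 76032/535 + 72593/34 = 41422343/18190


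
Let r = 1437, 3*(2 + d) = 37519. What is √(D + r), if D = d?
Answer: 4*√7842/3 ≈ 118.07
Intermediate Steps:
d = 37513/3 (d = -2 + (⅓)*37519 = -2 + 37519/3 = 37513/3 ≈ 12504.)
D = 37513/3 ≈ 12504.
√(D + r) = √(37513/3 + 1437) = √(41824/3) = 4*√7842/3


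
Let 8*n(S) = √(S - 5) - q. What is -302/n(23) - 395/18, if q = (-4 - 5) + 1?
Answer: -183037/414 + 3624*√2/23 ≈ -219.29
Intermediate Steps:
q = -8 (q = -9 + 1 = -8)
n(S) = 1 + √(-5 + S)/8 (n(S) = (√(S - 5) - 1*(-8))/8 = (√(-5 + S) + 8)/8 = (8 + √(-5 + S))/8 = 1 + √(-5 + S)/8)
-302/n(23) - 395/18 = -302/(1 + √(-5 + 23)/8) - 395/18 = -302/(1 + √18/8) - 395*1/18 = -302/(1 + (3*√2)/8) - 395/18 = -302/(1 + 3*√2/8) - 395/18 = -395/18 - 302/(1 + 3*√2/8)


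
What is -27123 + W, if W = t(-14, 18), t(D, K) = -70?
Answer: -27193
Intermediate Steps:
W = -70
-27123 + W = -27123 - 70 = -27193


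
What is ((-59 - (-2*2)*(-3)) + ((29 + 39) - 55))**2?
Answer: 3364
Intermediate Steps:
((-59 - (-2*2)*(-3)) + ((29 + 39) - 55))**2 = ((-59 - (-4)*(-3)) + (68 - 55))**2 = ((-59 - 1*12) + 13)**2 = ((-59 - 12) + 13)**2 = (-71 + 13)**2 = (-58)**2 = 3364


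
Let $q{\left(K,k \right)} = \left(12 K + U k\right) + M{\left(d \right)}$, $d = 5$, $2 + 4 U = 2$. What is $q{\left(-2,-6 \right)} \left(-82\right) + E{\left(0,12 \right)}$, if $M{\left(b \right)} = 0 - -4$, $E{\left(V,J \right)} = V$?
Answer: $1640$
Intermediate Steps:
$U = 0$ ($U = - \frac{1}{2} + \frac{1}{4} \cdot 2 = - \frac{1}{2} + \frac{1}{2} = 0$)
$M{\left(b \right)} = 4$ ($M{\left(b \right)} = 0 + 4 = 4$)
$q{\left(K,k \right)} = 4 + 12 K$ ($q{\left(K,k \right)} = \left(12 K + 0 k\right) + 4 = \left(12 K + 0\right) + 4 = 12 K + 4 = 4 + 12 K$)
$q{\left(-2,-6 \right)} \left(-82\right) + E{\left(0,12 \right)} = \left(4 + 12 \left(-2\right)\right) \left(-82\right) + 0 = \left(4 - 24\right) \left(-82\right) + 0 = \left(-20\right) \left(-82\right) + 0 = 1640 + 0 = 1640$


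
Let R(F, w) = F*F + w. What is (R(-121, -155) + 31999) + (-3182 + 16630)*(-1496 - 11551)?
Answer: -175409571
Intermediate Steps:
R(F, w) = w + F² (R(F, w) = F² + w = w + F²)
(R(-121, -155) + 31999) + (-3182 + 16630)*(-1496 - 11551) = ((-155 + (-121)²) + 31999) + (-3182 + 16630)*(-1496 - 11551) = ((-155 + 14641) + 31999) + 13448*(-13047) = (14486 + 31999) - 175456056 = 46485 - 175456056 = -175409571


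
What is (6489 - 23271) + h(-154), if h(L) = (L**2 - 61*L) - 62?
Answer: 16266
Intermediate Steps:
h(L) = -62 + L**2 - 61*L
(6489 - 23271) + h(-154) = (6489 - 23271) + (-62 + (-154)**2 - 61*(-154)) = -16782 + (-62 + 23716 + 9394) = -16782 + 33048 = 16266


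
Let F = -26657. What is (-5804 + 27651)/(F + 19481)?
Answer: -21847/7176 ≈ -3.0445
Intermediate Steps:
(-5804 + 27651)/(F + 19481) = (-5804 + 27651)/(-26657 + 19481) = 21847/(-7176) = 21847*(-1/7176) = -21847/7176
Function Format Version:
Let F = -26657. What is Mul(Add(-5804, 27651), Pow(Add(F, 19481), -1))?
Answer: Rational(-21847, 7176) ≈ -3.0445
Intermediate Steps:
Mul(Add(-5804, 27651), Pow(Add(F, 19481), -1)) = Mul(Add(-5804, 27651), Pow(Add(-26657, 19481), -1)) = Mul(21847, Pow(-7176, -1)) = Mul(21847, Rational(-1, 7176)) = Rational(-21847, 7176)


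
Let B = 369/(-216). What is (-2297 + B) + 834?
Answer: -35153/24 ≈ -1464.7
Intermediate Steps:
B = -41/24 (B = 369*(-1/216) = -41/24 ≈ -1.7083)
(-2297 + B) + 834 = (-2297 - 41/24) + 834 = -55169/24 + 834 = -35153/24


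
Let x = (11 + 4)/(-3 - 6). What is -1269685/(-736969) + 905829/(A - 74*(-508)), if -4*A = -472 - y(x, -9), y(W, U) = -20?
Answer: 715441365226/27787416145 ≈ 25.747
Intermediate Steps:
x = -5/3 (x = 15/(-9) = 15*(-⅑) = -5/3 ≈ -1.6667)
A = 113 (A = -(-472 - 1*(-20))/4 = -(-472 + 20)/4 = -¼*(-452) = 113)
-1269685/(-736969) + 905829/(A - 74*(-508)) = -1269685/(-736969) + 905829/(113 - 74*(-508)) = -1269685*(-1/736969) + 905829/(113 + 37592) = 1269685/736969 + 905829/37705 = 715441365226/27787416145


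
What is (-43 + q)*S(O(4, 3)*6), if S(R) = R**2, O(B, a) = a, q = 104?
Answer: 19764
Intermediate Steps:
(-43 + q)*S(O(4, 3)*6) = (-43 + 104)*(3*6)**2 = 61*18**2 = 61*324 = 19764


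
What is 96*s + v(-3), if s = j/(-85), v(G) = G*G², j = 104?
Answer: -12279/85 ≈ -144.46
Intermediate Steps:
v(G) = G³
s = -104/85 (s = 104/(-85) = 104*(-1/85) = -104/85 ≈ -1.2235)
96*s + v(-3) = 96*(-104/85) + (-3)³ = -9984/85 - 27 = -12279/85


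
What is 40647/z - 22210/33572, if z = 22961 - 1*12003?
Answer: 140152988/45985247 ≈ 3.0478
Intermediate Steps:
z = 10958 (z = 22961 - 12003 = 10958)
40647/z - 22210/33572 = 40647/10958 - 22210/33572 = 40647*(1/10958) - 22210*1/33572 = 40647/10958 - 11105/16786 = 140152988/45985247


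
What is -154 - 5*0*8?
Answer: -154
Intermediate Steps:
-154 - 5*0*8 = -154 + 0*8 = -154 + 0 = -154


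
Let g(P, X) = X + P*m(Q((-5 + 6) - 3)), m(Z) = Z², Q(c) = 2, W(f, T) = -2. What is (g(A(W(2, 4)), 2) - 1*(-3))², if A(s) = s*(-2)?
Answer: 441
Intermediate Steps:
A(s) = -2*s
g(P, X) = X + 4*P (g(P, X) = X + P*2² = X + P*4 = X + 4*P)
(g(A(W(2, 4)), 2) - 1*(-3))² = ((2 + 4*(-2*(-2))) - 1*(-3))² = ((2 + 4*4) + 3)² = ((2 + 16) + 3)² = (18 + 3)² = 21² = 441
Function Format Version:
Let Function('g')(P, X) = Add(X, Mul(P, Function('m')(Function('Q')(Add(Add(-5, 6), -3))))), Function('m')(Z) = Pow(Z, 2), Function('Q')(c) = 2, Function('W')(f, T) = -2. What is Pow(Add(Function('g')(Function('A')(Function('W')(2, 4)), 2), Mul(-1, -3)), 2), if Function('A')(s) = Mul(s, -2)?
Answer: 441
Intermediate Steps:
Function('A')(s) = Mul(-2, s)
Function('g')(P, X) = Add(X, Mul(4, P)) (Function('g')(P, X) = Add(X, Mul(P, Pow(2, 2))) = Add(X, Mul(P, 4)) = Add(X, Mul(4, P)))
Pow(Add(Function('g')(Function('A')(Function('W')(2, 4)), 2), Mul(-1, -3)), 2) = Pow(Add(Add(2, Mul(4, Mul(-2, -2))), Mul(-1, -3)), 2) = Pow(Add(Add(2, Mul(4, 4)), 3), 2) = Pow(Add(Add(2, 16), 3), 2) = Pow(Add(18, 3), 2) = Pow(21, 2) = 441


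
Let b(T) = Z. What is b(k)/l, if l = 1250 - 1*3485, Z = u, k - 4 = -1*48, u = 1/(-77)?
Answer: 1/172095 ≈ 5.8107e-6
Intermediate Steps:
u = -1/77 ≈ -0.012987
k = -44 (k = 4 - 1*48 = 4 - 48 = -44)
Z = -1/77 ≈ -0.012987
b(T) = -1/77
l = -2235 (l = 1250 - 3485 = -2235)
b(k)/l = -1/77/(-2235) = -1/77*(-1/2235) = 1/172095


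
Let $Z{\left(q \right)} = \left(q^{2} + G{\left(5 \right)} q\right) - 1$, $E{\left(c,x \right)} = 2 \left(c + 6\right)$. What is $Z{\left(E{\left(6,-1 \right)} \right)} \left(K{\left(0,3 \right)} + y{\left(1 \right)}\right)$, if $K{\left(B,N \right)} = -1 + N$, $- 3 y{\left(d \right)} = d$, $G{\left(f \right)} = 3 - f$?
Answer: $\frac{2635}{3} \approx 878.33$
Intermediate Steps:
$y{\left(d \right)} = - \frac{d}{3}$
$E{\left(c,x \right)} = 12 + 2 c$ ($E{\left(c,x \right)} = 2 \left(6 + c\right) = 12 + 2 c$)
$Z{\left(q \right)} = -1 + q^{2} - 2 q$ ($Z{\left(q \right)} = \left(q^{2} + \left(3 - 5\right) q\right) - 1 = \left(q^{2} - 2 q\right) - 1 = -1 + q^{2} - 2 q$)
$Z{\left(E{\left(6,-1 \right)} \right)} \left(K{\left(0,3 \right)} + y{\left(1 \right)}\right) = \left(-1 + \left(12 + 2 \cdot 6\right)^{2} - 2 \left(12 + 2 \cdot 6\right)\right) \left(\left(-1 + 3\right) - \frac{1}{3}\right) = \left(-1 + \left(12 + 12\right)^{2} - 2 \left(12 + 12\right)\right) \left(2 - \frac{1}{3}\right) = \left(-1 + 24^{2} - 48\right) \frac{5}{3} = \left(-1 + 576 - 48\right) \frac{5}{3} = 527 \cdot \frac{5}{3} = \frac{2635}{3}$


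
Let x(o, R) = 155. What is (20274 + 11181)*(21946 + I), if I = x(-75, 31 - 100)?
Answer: 695186955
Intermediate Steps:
I = 155
(20274 + 11181)*(21946 + I) = (20274 + 11181)*(21946 + 155) = 31455*22101 = 695186955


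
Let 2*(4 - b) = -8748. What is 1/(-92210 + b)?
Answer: -1/87832 ≈ -1.1385e-5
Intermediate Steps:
b = 4378 (b = 4 - ½*(-8748) = 4 + 4374 = 4378)
1/(-92210 + b) = 1/(-92210 + 4378) = 1/(-87832) = -1/87832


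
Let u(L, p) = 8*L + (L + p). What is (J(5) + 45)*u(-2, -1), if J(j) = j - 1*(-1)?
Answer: -969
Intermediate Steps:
J(j) = 1 + j (J(j) = j + 1 = 1 + j)
u(L, p) = p + 9*L
(J(5) + 45)*u(-2, -1) = ((1 + 5) + 45)*(-1 + 9*(-2)) = (6 + 45)*(-1 - 18) = 51*(-19) = -969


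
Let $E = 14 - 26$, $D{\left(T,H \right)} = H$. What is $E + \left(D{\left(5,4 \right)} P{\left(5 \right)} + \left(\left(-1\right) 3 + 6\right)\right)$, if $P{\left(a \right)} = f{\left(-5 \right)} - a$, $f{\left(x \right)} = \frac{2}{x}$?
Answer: $- \frac{153}{5} \approx -30.6$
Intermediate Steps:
$P{\left(a \right)} = - \frac{2}{5} - a$ ($P{\left(a \right)} = \frac{2}{-5} - a = 2 \left(- \frac{1}{5}\right) - a = - \frac{2}{5} - a$)
$E = -12$ ($E = 14 - 26 = -12$)
$E + \left(D{\left(5,4 \right)} P{\left(5 \right)} + \left(\left(-1\right) 3 + 6\right)\right) = -12 + \left(4 \left(- \frac{2}{5} - 5\right) + \left(\left(-1\right) 3 + 6\right)\right) = -12 + \left(4 \left(- \frac{2}{5} - 5\right) + \left(-3 + 6\right)\right) = -12 + \left(4 \left(- \frac{27}{5}\right) + 3\right) = -12 + \left(- \frac{108}{5} + 3\right) = -12 - \frac{93}{5} = - \frac{153}{5}$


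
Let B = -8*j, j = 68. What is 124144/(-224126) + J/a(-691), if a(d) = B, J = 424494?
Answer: -23801919145/30481136 ≈ -780.87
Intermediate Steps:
B = -544 (B = -8*68 = -544)
a(d) = -544
124144/(-224126) + J/a(-691) = 124144/(-224126) + 424494/(-544) = 124144*(-1/224126) + 424494*(-1/544) = -62072/112063 - 212247/272 = -23801919145/30481136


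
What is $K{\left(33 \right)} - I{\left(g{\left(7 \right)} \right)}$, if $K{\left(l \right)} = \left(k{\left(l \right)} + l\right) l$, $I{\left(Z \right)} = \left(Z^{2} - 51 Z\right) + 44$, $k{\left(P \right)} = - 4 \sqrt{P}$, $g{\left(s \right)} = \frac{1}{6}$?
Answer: $\frac{37925}{36} - 132 \sqrt{33} \approx 295.19$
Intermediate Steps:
$g{\left(s \right)} = \frac{1}{6}$
$I{\left(Z \right)} = 44 + Z^{2} - 51 Z$
$K{\left(l \right)} = l \left(l - 4 \sqrt{l}\right)$ ($K{\left(l \right)} = \left(- 4 \sqrt{l} + l\right) l = \left(l - 4 \sqrt{l}\right) l = l \left(l - 4 \sqrt{l}\right)$)
$K{\left(33 \right)} - I{\left(g{\left(7 \right)} \right)} = \left(33^{2} - 4 \cdot 33^{\frac{3}{2}}\right) - \left(44 + \left(\frac{1}{6}\right)^{2} - \frac{17}{2}\right) = \left(1089 - 4 \cdot 33 \sqrt{33}\right) - \left(44 + \frac{1}{36} - \frac{17}{2}\right) = \left(1089 - 132 \sqrt{33}\right) - \frac{1279}{36} = \frac{37925}{36} - 132 \sqrt{33}$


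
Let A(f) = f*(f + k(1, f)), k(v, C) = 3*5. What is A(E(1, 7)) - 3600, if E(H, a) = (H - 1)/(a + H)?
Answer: -3600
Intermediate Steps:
k(v, C) = 15
E(H, a) = (-1 + H)/(H + a)
A(f) = f*(15 + f) (A(f) = f*(f + 15) = f*(15 + f))
A(E(1, 7)) - 3600 = ((-1 + 1)/(1 + 7))*(15 + (-1 + 1)/(1 + 7)) - 3600 = (0/8)*(15 + 0/8) - 3600 = ((1/8)*0)*(15 + (1/8)*0) - 3600 = 0*(15 + 0) - 3600 = 0*15 - 3600 = 0 - 3600 = -3600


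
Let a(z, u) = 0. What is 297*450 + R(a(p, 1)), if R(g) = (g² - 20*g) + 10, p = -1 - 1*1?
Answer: 133660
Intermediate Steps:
p = -2 (p = -1 - 1 = -2)
R(g) = 10 + g² - 20*g
297*450 + R(a(p, 1)) = 297*450 + (10 + 0² - 20*0) = 133650 + (10 + 0 + 0) = 133650 + 10 = 133660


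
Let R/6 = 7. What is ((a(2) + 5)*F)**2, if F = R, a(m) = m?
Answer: 86436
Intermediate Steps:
R = 42 (R = 6*7 = 42)
F = 42
((a(2) + 5)*F)**2 = ((2 + 5)*42)**2 = (7*42)**2 = 294**2 = 86436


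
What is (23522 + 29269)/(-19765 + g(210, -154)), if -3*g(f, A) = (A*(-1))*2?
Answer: -158373/59603 ≈ -2.6571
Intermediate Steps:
g(f, A) = 2*A/3 (g(f, A) = -A*(-1)*2/3 = -(-A)*2/3 = -(-2)*A/3 = 2*A/3)
(23522 + 29269)/(-19765 + g(210, -154)) = (23522 + 29269)/(-19765 + (⅔)*(-154)) = 52791/(-19765 - 308/3) = 52791/(-59603/3) = 52791*(-3/59603) = -158373/59603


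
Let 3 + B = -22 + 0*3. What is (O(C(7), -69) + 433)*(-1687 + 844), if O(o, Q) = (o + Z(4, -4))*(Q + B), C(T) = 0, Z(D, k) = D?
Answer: -48051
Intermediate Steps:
B = -25 (B = -3 + (-22 + 0*3) = -3 + (-22 + 0) = -3 - 22 = -25)
O(o, Q) = (-25 + Q)*(4 + o) (O(o, Q) = (o + 4)*(Q - 25) = (4 + o)*(-25 + Q) = (-25 + Q)*(4 + o))
(O(C(7), -69) + 433)*(-1687 + 844) = ((-100 - 25*0 + 4*(-69) - 69*0) + 433)*(-1687 + 844) = ((-100 + 0 - 276 + 0) + 433)*(-843) = (-376 + 433)*(-843) = 57*(-843) = -48051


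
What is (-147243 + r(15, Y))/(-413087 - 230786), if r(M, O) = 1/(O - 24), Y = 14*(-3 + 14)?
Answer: 19141589/83703490 ≈ 0.22868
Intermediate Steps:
Y = 154 (Y = 14*11 = 154)
r(M, O) = 1/(-24 + O)
(-147243 + r(15, Y))/(-413087 - 230786) = (-147243 + 1/(-24 + 154))/(-413087 - 230786) = (-147243 + 1/130)/(-643873) = (-147243 + 1/130)*(-1/643873) = -19141589/130*(-1/643873) = 19141589/83703490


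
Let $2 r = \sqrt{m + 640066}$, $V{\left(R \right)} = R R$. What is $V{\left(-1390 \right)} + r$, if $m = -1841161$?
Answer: $1932100 + \frac{3 i \sqrt{133455}}{2} \approx 1.9321 \cdot 10^{6} + 547.97 i$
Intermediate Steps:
$V{\left(R \right)} = R^{2}$
$r = \frac{3 i \sqrt{133455}}{2}$ ($r = \frac{\sqrt{-1841161 + 640066}}{2} = \frac{\sqrt{-1201095}}{2} = \frac{3 i \sqrt{133455}}{2} \approx 547.97 i$)
$V{\left(-1390 \right)} + r = \left(-1390\right)^{2} + \frac{3 i \sqrt{133455}}{2} = 1932100 + \frac{3 i \sqrt{133455}}{2}$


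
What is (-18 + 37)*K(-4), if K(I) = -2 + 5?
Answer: 57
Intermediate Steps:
K(I) = 3
(-18 + 37)*K(-4) = (-18 + 37)*3 = 19*3 = 57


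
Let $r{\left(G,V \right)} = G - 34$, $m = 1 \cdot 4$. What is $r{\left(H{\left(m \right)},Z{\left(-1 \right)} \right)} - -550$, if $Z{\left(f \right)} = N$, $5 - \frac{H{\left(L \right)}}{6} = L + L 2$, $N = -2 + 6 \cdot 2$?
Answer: $474$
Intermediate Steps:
$m = 4$
$N = 10$ ($N = -2 + 12 = 10$)
$H{\left(L \right)} = 30 - 18 L$ ($H{\left(L \right)} = 30 - 6 \left(L + L 2\right) = 30 - 6 \left(L + 2 L\right) = 30 - 6 \cdot 3 L = 30 - 18 L$)
$Z{\left(f \right)} = 10$
$r{\left(G,V \right)} = -34 + G$ ($r{\left(G,V \right)} = G - 34 = -34 + G$)
$r{\left(H{\left(m \right)},Z{\left(-1 \right)} \right)} - -550 = \left(-34 + \left(30 - 72\right)\right) - -550 = \left(-34 + \left(30 - 72\right)\right) + 550 = \left(-34 - 42\right) + 550 = -76 + 550 = 474$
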